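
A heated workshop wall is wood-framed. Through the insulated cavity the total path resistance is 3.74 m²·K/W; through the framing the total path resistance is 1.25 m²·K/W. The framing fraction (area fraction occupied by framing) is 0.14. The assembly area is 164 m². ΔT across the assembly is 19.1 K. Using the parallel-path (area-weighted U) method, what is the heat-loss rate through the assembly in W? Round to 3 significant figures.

U_eff = 0.86/3.74 + 0.14/1.25 = 0.2299 + 0.112 = 0.3419
R_eff = 1/U_eff = 2.924 m²·K/W
Q = 164 × 19.1 / 2.924 = 1071 W

1070 W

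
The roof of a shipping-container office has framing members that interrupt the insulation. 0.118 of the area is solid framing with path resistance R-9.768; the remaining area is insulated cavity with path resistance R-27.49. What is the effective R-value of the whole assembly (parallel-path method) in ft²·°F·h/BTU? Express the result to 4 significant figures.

22.64 ft²·°F·h/BTU

U_eff = 0.882/27.49 + 0.118/9.768 = 0.032084 + 0.01208 = 0.044165
R_eff = 1/U_eff = 22.643 ft²·°F·h/BTU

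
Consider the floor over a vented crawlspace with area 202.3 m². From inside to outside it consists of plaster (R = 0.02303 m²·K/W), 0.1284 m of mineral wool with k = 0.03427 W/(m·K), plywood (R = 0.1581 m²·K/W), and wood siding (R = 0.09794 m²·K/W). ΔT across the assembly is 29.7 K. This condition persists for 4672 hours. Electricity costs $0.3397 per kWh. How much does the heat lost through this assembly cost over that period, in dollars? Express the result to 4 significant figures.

0.1284/0.03427 = 3.7467
R_total = 0.02303 + 3.7467 + 0.1581 + 0.09794 = 4.0258 m²·K/W
Q = 202.3 × 29.7 / 4.0258 = 1492.5 W
E = 1492.5 W × 4672 h / 1000 = 6972.8 kWh
Cost = 6972.8 × 0.3397 = $2368.6

2369 dollars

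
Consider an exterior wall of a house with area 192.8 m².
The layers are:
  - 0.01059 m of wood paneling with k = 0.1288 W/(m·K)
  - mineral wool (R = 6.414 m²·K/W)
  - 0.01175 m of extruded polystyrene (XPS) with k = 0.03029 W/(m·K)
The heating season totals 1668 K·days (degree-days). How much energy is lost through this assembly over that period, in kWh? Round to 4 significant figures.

1121 kWh

0.01059/0.1288 = 0.08222
0.01175/0.03029 = 0.38792
R_total = 0.08222 + 6.414 + 0.38792 = 6.8841 m²·K/W
E = A × HDD × 24 / R / 1000 = 192.8 × 1668 × 24 / 6.8841 / 1000 = 1121.2 kWh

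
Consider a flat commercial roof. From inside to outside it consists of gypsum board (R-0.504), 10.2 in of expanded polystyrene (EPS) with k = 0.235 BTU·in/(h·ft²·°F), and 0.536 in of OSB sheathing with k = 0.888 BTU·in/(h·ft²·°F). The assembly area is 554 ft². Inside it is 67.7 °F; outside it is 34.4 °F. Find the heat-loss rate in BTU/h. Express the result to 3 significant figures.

10.2/0.235 = 43.4
0.536/0.888 = 0.6036
R_total = 0.504 + 43.4 + 0.6036 = 44.51 ft²·°F·h/BTU
Q = A·ΔT/R = 554 × (67.7 − 34.4) / 44.51 = 414.5 BTU/h

414 BTU/h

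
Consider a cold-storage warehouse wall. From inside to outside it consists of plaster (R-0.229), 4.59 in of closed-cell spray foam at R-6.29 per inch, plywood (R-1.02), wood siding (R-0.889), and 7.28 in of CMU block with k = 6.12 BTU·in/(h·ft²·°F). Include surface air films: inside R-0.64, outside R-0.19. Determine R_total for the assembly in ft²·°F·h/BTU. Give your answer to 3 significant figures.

4.59 × 6.29 = 28.87
7.28/6.12 = 1.19
R_total = 0.64 + 0.229 + 28.87 + 1.02 + 0.889 + 1.19 + 0.19 = 33.03 ft²·°F·h/BTU

33.0 ft²·°F·h/BTU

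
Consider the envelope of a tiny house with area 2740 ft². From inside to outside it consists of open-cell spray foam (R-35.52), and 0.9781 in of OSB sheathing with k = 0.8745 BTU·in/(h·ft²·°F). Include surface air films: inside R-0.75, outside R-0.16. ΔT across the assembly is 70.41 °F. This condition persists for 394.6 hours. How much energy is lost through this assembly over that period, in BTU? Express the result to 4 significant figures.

0.9781/0.8745 = 1.1185
R_total = 0.75 + 35.52 + 1.1185 + 0.16 = 37.548 ft²·°F·h/BTU
Q = 2740 × 70.41 / 37.548 = 5138 BTU/h
E = 5138 × 394.6 = 2027400 BTU

2027000 BTU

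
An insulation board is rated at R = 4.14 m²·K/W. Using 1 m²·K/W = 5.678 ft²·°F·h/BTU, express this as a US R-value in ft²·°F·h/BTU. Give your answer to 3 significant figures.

23.5 ft²·°F·h/BTU

R_US = 4.14 × 5.678 = 23.51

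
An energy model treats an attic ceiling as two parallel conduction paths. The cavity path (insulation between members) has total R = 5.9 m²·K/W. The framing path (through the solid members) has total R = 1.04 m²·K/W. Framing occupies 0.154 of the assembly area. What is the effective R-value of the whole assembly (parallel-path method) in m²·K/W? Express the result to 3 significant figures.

3.43 m²·K/W

U_eff = 0.846/5.9 + 0.154/1.04 = 0.1434 + 0.1481 = 0.2915
R_eff = 1/U_eff = 3.431 m²·K/W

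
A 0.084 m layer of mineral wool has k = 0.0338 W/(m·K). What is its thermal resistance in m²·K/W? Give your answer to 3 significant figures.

2.49 m²·K/W

R = L/k = 0.084/0.0338 = 2.485 m²·K/W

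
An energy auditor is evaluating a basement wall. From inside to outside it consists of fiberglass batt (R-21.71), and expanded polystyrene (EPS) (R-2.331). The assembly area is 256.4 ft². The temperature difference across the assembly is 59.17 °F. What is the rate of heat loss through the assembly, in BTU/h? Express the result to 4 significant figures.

631.1 BTU/h

R_total = 21.71 + 2.331 = 24.041 ft²·°F·h/BTU
Q = A·ΔT/R = 256.4 × 59.17 / 24.041 = 631.05 BTU/h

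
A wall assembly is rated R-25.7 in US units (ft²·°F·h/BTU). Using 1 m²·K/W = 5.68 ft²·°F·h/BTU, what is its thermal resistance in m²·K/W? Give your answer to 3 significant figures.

R_SI = 25.7/5.68 = 4.525

4.52 m²·K/W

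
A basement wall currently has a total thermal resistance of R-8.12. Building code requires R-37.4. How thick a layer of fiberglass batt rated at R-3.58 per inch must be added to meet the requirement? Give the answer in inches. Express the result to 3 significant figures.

8.18 in

ΔR = 37.4 − 8.12 = 29.28 ft²·°F·h/BTU
L = ΔR / (R/in) = 29.28/3.58 = 8.179 in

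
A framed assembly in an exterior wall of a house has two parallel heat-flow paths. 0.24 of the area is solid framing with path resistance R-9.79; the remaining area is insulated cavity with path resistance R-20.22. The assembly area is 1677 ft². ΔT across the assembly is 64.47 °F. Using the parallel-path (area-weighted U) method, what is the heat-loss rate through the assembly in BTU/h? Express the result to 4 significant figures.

6714 BTU/h

U_eff = 0.76/20.22 + 0.24/9.79 = 0.037587 + 0.024515 = 0.062101
R_eff = 1/U_eff = 16.103 ft²·°F·h/BTU
Q = 1677 × 64.47 / 16.103 = 6714.2 BTU/h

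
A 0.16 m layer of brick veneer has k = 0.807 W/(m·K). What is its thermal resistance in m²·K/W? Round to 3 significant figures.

0.198 m²·K/W

R = L/k = 0.16/0.807 = 0.1983 m²·K/W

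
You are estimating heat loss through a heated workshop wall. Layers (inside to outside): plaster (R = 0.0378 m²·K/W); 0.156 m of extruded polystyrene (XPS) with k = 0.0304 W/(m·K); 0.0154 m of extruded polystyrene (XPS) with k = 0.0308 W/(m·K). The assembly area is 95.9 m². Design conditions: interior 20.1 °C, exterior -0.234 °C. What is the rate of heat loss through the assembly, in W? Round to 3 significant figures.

0.156/0.0304 = 5.132
0.0154/0.0308 = 0.5
R_total = 0.0378 + 5.132 + 0.5 = 5.669 m²·K/W
Q = A·ΔT/R = 95.9 × (20.1 − (-0.234)) / 5.669 = 344 W

344 W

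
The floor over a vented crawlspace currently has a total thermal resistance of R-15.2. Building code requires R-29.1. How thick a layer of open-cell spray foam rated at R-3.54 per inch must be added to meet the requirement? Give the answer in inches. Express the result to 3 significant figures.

3.93 in

ΔR = 29.1 − 15.2 = 13.9 ft²·°F·h/BTU
L = ΔR / (R/in) = 13.9/3.54 = 3.927 in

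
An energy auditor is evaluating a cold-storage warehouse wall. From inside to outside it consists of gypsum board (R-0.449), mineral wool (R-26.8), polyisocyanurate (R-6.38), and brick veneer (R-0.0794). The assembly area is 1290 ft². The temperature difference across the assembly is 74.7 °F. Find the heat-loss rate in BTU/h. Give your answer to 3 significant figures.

R_total = 0.449 + 26.8 + 6.38 + 0.0794 = 33.71 ft²·°F·h/BTU
Q = A·ΔT/R = 1290 × 74.7 / 33.71 = 2859 BTU/h

2860 BTU/h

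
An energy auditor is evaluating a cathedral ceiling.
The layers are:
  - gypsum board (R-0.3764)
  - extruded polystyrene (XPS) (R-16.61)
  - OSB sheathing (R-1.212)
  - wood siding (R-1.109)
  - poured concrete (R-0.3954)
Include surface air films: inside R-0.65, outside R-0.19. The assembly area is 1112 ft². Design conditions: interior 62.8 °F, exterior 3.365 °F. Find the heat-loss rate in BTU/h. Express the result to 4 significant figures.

R_total = 0.65 + 0.3764 + 16.61 + 1.212 + 1.109 + 0.3954 + 0.19 = 20.543 ft²·°F·h/BTU
Q = A·ΔT/R = 1112 × (62.8 − 3.365) / 20.543 = 3217.3 BTU/h

3217 BTU/h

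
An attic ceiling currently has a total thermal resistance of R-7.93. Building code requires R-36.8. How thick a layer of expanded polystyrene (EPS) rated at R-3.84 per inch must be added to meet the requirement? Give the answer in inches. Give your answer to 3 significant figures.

ΔR = 36.8 − 7.93 = 28.87 ft²·°F·h/BTU
L = ΔR / (R/in) = 28.87/3.84 = 7.518 in

7.52 in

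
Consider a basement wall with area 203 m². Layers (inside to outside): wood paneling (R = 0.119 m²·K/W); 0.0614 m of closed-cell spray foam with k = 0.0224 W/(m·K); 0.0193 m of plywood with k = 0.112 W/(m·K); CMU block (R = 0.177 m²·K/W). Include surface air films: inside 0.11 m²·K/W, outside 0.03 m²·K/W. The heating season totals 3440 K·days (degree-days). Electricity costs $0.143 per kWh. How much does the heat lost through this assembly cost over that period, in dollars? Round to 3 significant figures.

716 dollars

0.0614/0.0224 = 2.741
0.0193/0.112 = 0.1723
R_total = 0.11 + 0.119 + 2.741 + 0.1723 + 0.177 + 0.03 = 3.349 m²·K/W
E = A × HDD × 24 / R / 1000 = 203 × 3440 × 24 / 3.349 / 1000 = 5004 kWh
Cost = 5004 × 0.143 = $715.5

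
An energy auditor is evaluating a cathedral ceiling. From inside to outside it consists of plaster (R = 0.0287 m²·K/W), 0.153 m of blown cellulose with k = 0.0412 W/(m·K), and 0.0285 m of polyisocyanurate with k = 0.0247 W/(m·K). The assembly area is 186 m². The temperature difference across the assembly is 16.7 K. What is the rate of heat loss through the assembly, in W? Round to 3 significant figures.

0.153/0.0412 = 3.714
0.0285/0.0247 = 1.154
R_total = 0.0287 + 3.714 + 1.154 = 4.896 m²·K/W
Q = A·ΔT/R = 186 × 16.7 / 4.896 = 634.4 W

634 W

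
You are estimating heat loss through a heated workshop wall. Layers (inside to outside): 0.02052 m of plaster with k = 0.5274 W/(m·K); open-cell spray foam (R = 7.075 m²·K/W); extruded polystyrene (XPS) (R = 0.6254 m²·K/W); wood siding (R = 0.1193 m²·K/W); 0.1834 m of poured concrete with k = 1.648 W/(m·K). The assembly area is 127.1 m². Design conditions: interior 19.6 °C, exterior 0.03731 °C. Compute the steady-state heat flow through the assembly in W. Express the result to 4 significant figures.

0.02052/0.5274 = 0.038908
0.1834/1.648 = 0.11129
R_total = 0.038908 + 7.075 + 0.6254 + 0.1193 + 0.11129 = 7.9699 m²·K/W
Q = A·ΔT/R = 127.1 × (19.6 − 0.03731) / 7.9699 = 311.98 W

312.0 W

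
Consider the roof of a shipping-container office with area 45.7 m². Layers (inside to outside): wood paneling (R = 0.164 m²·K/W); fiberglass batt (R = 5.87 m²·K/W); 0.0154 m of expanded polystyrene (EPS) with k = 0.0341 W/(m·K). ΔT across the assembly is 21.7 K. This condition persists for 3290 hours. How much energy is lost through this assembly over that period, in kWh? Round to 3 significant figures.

503 kWh

0.0154/0.0341 = 0.4516
R_total = 0.164 + 5.87 + 0.4516 = 6.486 m²·K/W
Q = 45.7 × 21.7 / 6.486 = 152.9 W
E = 152.9 W × 3290 h / 1000 = 503.1 kWh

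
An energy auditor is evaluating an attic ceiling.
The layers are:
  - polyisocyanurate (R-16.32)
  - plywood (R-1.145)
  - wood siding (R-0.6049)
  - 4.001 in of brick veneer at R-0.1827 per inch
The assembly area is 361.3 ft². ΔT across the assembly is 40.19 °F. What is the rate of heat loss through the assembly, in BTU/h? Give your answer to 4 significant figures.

772.3 BTU/h

4.001 × 0.1827 = 0.73098
R_total = 16.32 + 1.145 + 0.6049 + 0.73098 = 18.801 ft²·°F·h/BTU
Q = A·ΔT/R = 361.3 × 40.19 / 18.801 = 772.34 BTU/h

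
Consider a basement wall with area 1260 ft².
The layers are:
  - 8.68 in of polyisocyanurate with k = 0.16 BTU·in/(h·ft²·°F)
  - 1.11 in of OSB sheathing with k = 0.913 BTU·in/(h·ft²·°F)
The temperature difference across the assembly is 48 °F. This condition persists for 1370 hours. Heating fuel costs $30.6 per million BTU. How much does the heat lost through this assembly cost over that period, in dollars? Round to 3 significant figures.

45.7 dollars

8.68/0.16 = 54.25
1.11/0.913 = 1.216
R_total = 54.25 + 1.216 = 55.47 ft²·°F·h/BTU
Q = 1260 × 48 / 55.47 = 1090 BTU/h
E = 1090 × 1370 = 1494000 BTU
Cost = 1494000/10⁶ × 30.6 = $45.71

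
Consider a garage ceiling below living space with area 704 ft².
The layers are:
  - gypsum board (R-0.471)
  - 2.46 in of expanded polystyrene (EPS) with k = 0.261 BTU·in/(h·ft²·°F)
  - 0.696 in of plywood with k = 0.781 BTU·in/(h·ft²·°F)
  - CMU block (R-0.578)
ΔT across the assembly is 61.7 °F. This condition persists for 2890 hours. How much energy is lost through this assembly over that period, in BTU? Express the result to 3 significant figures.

11000000 BTU

2.46/0.261 = 9.425
0.696/0.781 = 0.8912
R_total = 0.471 + 9.425 + 0.8912 + 0.578 = 11.37 ft²·°F·h/BTU
Q = 704 × 61.7 / 11.37 = 3822 BTU/h
E = 3822 × 2890 = 11050000 BTU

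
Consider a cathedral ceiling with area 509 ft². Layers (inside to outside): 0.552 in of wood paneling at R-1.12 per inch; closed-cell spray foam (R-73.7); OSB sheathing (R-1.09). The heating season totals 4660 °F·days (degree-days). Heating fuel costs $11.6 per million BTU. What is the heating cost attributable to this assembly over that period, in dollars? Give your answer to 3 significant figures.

0.552 × 1.12 = 0.6182
R_total = 0.6182 + 73.7 + 1.09 = 75.41 ft²·°F·h/BTU
E = A × HDD × 24 / R = 509 × 4660 × 24 / 75.41 = 754900 BTU
Cost = 754900/10⁶ × 11.6 = $8.757

8.76 dollars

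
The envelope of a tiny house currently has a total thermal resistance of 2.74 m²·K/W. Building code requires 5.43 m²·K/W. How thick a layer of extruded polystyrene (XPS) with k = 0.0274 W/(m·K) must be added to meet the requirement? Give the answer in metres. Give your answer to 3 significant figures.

ΔR = 5.43 − 2.74 = 2.69 m²·K/W
L = ΔR × k = 2.69 × 0.0274 = 0.07371 m

0.0737 m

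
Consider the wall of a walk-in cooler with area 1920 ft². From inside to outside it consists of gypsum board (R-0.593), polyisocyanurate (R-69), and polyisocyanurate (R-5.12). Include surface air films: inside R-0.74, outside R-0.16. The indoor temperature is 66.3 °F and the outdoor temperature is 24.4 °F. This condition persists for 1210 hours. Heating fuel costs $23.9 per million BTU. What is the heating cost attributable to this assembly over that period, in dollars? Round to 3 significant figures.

30.8 dollars

R_total = 0.74 + 0.593 + 69 + 5.12 + 0.16 = 75.61 ft²·°F·h/BTU
Q = 1920 × (66.3 − 24.4) / 75.61 = 1064 BTU/h
E = 1064 × 1210 = 1287000 BTU
Cost = 1287000/10⁶ × 23.9 = $30.77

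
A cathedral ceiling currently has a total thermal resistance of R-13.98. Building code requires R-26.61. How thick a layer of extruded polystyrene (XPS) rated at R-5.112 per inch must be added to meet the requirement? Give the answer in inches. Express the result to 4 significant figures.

2.471 in

ΔR = 26.61 − 13.98 = 12.63 ft²·°F·h/BTU
L = ΔR / (R/in) = 12.63/5.112 = 2.4707 in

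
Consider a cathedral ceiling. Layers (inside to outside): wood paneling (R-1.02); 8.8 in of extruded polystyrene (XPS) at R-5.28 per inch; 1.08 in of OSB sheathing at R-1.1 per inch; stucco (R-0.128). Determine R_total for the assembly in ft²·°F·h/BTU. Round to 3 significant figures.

48.8 ft²·°F·h/BTU

8.8 × 5.28 = 46.46
1.08 × 1.1 = 1.188
R_total = 1.02 + 46.46 + 1.188 + 0.128 = 48.8 ft²·°F·h/BTU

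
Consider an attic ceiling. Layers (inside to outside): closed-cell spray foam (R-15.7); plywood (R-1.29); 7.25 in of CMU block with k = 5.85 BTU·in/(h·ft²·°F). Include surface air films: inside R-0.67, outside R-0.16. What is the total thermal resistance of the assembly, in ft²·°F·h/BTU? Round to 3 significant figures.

19.1 ft²·°F·h/BTU

7.25/5.85 = 1.239
R_total = 0.67 + 15.7 + 1.29 + 1.239 + 0.16 = 19.06 ft²·°F·h/BTU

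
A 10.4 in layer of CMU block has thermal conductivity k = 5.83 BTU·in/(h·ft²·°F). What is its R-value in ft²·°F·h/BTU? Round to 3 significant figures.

1.78 ft²·°F·h/BTU

R = L/k = 10.4/5.83 = 1.784 ft²·°F·h/BTU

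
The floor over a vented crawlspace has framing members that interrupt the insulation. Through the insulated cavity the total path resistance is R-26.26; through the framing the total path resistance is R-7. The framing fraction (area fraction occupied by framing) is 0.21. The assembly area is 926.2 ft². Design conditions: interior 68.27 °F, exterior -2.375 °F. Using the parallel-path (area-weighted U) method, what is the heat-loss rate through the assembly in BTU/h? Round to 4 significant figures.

3931 BTU/h

U_eff = 0.79/26.26 + 0.21/7 = 0.030084 + 0.03 = 0.060084
R_eff = 1/U_eff = 16.643 ft²·°F·h/BTU
Q = 926.2 × (68.27 − (-2.375)) / 16.643 = 3931.4 BTU/h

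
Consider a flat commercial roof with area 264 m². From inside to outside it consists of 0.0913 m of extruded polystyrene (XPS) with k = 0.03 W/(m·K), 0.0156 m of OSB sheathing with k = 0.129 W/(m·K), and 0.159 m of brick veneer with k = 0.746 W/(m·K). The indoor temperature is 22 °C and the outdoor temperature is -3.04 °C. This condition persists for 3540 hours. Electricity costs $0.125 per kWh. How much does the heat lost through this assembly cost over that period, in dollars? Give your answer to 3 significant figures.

0.0913/0.03 = 3.043
0.0156/0.129 = 0.1209
0.159/0.746 = 0.2131
R_total = 3.043 + 0.1209 + 0.2131 = 3.377 m²·K/W
Q = 264 × (22 − (-3.04)) / 3.377 = 1957 W
E = 1957 W × 3540 h / 1000 = 6929 kWh
Cost = 6929 × 0.125 = $866.1

866 dollars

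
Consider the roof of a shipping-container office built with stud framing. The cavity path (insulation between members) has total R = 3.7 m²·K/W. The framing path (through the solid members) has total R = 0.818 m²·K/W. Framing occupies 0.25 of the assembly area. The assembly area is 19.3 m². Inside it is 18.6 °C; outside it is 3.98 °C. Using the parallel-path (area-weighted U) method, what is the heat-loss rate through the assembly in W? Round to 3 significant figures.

U_eff = 0.75/3.7 + 0.25/0.818 = 0.2027 + 0.3056 = 0.5083
R_eff = 1/U_eff = 1.967 m²·K/W
Q = 19.3 × (18.6 − 3.98) / 1.967 = 143.4 W

143 W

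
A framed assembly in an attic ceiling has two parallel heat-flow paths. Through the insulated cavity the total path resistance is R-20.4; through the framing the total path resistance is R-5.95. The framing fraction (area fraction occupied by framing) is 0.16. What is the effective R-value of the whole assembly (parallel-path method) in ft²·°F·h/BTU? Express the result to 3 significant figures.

U_eff = 0.84/20.4 + 0.16/5.95 = 0.04118 + 0.02689 = 0.06807
R_eff = 1/U_eff = 14.69 ft²·°F·h/BTU

14.7 ft²·°F·h/BTU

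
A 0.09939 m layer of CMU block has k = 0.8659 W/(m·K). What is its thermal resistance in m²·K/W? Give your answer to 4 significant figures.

0.1148 m²·K/W

R = L/k = 0.09939/0.8659 = 0.11478 m²·K/W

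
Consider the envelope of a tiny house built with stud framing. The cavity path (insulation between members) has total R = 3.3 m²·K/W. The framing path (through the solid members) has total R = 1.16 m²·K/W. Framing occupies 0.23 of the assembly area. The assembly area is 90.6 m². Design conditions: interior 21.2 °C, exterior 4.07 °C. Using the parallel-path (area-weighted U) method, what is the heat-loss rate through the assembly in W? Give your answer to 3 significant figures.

U_eff = 0.77/3.3 + 0.23/1.16 = 0.2333 + 0.1983 = 0.4316
R_eff = 1/U_eff = 2.317 m²·K/W
Q = 90.6 × (21.2 − 4.07) / 2.317 = 669.8 W

670 W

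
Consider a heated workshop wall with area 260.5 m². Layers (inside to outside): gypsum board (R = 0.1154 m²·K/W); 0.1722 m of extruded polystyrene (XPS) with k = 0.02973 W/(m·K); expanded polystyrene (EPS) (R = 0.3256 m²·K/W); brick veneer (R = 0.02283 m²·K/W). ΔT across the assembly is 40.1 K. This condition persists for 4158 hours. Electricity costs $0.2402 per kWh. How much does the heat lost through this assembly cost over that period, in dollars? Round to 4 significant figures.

1668 dollars

0.1722/0.02973 = 5.7921
R_total = 0.1154 + 5.7921 + 0.3256 + 0.02283 = 6.256 m²·K/W
Q = 260.5 × 40.1 / 6.256 = 1669.8 W
E = 1669.8 W × 4158 h / 1000 = 6942.9 kWh
Cost = 6942.9 × 0.2402 = $1667.7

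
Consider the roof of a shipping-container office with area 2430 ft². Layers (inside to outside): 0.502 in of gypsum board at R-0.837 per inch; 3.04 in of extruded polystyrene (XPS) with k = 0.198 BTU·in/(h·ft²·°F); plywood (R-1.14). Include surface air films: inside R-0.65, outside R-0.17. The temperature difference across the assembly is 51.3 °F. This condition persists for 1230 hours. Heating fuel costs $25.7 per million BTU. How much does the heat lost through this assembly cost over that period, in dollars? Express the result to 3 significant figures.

222 dollars

0.502 × 0.837 = 0.4202
3.04/0.198 = 15.35
R_total = 0.65 + 0.4202 + 15.35 + 1.14 + 0.17 = 17.73 ft²·°F·h/BTU
Q = 2430 × 51.3 / 17.73 = 7029 BTU/h
E = 7029 × 1230 = 8646000 BTU
Cost = 8646000/10⁶ × 25.7 = $222.2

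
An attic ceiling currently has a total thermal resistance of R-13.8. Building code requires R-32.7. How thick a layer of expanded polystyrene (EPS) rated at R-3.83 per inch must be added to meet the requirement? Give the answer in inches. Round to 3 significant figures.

4.93 in

ΔR = 32.7 − 13.8 = 18.9 ft²·°F·h/BTU
L = ΔR / (R/in) = 18.9/3.83 = 4.935 in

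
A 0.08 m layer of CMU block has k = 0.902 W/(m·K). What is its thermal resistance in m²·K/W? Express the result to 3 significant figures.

0.0887 m²·K/W

R = L/k = 0.08/0.902 = 0.08869 m²·K/W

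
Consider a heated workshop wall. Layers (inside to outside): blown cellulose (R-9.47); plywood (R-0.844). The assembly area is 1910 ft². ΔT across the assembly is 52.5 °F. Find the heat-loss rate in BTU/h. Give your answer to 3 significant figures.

R_total = 9.47 + 0.844 = 10.31 ft²·°F·h/BTU
Q = A·ΔT/R = 1910 × 52.5 / 10.31 = 9722 BTU/h

9720 BTU/h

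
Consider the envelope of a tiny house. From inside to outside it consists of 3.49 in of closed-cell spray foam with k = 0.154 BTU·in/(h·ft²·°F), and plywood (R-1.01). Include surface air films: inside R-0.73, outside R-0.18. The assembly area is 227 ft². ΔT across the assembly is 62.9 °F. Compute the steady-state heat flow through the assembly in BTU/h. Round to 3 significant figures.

581 BTU/h

3.49/0.154 = 22.66
R_total = 0.73 + 22.66 + 1.01 + 0.18 = 24.58 ft²·°F·h/BTU
Q = A·ΔT/R = 227 × 62.9 / 24.58 = 580.8 BTU/h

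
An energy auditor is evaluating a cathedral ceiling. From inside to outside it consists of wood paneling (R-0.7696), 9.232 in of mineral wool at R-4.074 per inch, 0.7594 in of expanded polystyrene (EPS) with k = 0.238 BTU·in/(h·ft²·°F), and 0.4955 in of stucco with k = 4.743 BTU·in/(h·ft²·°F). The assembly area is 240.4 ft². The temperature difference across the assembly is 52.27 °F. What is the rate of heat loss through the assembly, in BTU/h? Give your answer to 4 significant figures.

9.232 × 4.074 = 37.611
0.7594/0.238 = 3.1908
0.4955/4.743 = 0.10447
R_total = 0.7696 + 37.611 + 3.1908 + 0.10447 = 41.676 ft²·°F·h/BTU
Q = A·ΔT/R = 240.4 × 52.27 / 41.676 = 301.51 BTU/h

301.5 BTU/h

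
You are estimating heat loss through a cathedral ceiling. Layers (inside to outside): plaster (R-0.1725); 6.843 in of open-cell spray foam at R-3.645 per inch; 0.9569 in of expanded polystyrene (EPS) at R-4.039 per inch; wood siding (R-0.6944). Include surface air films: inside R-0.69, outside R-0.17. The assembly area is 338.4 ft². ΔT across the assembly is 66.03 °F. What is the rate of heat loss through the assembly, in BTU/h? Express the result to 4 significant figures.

731.8 BTU/h

6.843 × 3.645 = 24.943
0.9569 × 4.039 = 3.8649
R_total = 0.69 + 0.1725 + 24.943 + 3.8649 + 0.6944 + 0.17 = 30.535 ft²·°F·h/BTU
Q = A·ΔT/R = 338.4 × 66.03 / 30.535 = 731.78 BTU/h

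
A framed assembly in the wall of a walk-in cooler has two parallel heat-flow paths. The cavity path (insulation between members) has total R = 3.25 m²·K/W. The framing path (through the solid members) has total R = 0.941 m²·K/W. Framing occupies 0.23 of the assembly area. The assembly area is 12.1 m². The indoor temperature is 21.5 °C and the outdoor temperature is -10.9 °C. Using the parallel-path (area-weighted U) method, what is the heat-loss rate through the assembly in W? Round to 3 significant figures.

189 W

U_eff = 0.77/3.25 + 0.23/0.941 = 0.2369 + 0.2444 = 0.4813
R_eff = 1/U_eff = 2.078 m²·K/W
Q = 12.1 × (21.5 − (-10.9)) / 2.078 = 188.7 W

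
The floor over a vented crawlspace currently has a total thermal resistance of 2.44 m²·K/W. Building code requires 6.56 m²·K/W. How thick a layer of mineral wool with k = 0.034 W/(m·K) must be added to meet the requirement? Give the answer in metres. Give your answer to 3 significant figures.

0.140 m

ΔR = 6.56 − 2.44 = 4.12 m²·K/W
L = ΔR × k = 4.12 × 0.034 = 0.1401 m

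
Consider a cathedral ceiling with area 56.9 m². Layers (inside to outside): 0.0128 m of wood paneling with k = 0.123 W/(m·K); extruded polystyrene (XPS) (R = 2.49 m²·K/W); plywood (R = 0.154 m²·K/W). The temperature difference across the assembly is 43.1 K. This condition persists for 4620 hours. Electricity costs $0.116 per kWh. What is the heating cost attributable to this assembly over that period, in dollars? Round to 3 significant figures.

0.0128/0.123 = 0.1041
R_total = 0.1041 + 2.49 + 0.154 = 2.748 m²·K/W
Q = 56.9 × 43.1 / 2.748 = 892.4 W
E = 892.4 W × 4620 h / 1000 = 4123 kWh
Cost = 4123 × 0.116 = $478.3

478 dollars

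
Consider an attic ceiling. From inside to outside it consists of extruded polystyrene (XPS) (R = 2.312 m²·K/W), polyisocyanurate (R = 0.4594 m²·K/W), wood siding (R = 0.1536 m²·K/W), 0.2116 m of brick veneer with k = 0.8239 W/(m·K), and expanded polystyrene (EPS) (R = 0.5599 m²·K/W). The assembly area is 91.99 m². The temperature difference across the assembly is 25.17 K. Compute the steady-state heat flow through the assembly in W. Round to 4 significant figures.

0.2116/0.8239 = 0.25683
R_total = 2.312 + 0.4594 + 0.1536 + 0.25683 + 0.5599 = 3.7417 m²·K/W
Q = A·ΔT/R = 91.99 × 25.17 / 3.7417 = 618.8 W

618.8 W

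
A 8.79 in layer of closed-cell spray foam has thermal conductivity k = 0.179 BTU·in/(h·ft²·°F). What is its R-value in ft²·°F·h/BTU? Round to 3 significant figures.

49.1 ft²·°F·h/BTU

R = L/k = 8.79/0.179 = 49.11 ft²·°F·h/BTU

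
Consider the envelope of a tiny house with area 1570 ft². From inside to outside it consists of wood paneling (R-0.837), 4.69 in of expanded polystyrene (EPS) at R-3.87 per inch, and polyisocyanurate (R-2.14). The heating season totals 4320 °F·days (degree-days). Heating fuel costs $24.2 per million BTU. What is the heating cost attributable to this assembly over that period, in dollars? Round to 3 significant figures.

186 dollars

4.69 × 3.87 = 18.15
R_total = 0.837 + 18.15 + 2.14 = 21.13 ft²·°F·h/BTU
E = A × HDD × 24 / R = 1570 × 4320 × 24 / 21.13 = 7705000 BTU
Cost = 7705000/10⁶ × 24.2 = $186.5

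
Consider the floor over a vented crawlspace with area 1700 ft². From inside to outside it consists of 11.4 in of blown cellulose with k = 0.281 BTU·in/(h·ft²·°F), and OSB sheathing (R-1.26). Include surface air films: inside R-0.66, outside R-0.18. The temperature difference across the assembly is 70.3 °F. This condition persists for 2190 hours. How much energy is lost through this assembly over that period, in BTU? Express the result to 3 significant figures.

11.4/0.281 = 40.57
R_total = 0.66 + 40.57 + 1.26 + 0.18 = 42.67 ft²·°F·h/BTU
Q = 1700 × 70.3 / 42.67 = 2801 BTU/h
E = 2801 × 2190 = 6134000 BTU

6130000 BTU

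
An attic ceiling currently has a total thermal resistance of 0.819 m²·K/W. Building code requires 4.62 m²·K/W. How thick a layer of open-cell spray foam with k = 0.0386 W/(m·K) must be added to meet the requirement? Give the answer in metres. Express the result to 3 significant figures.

ΔR = 4.62 − 0.819 = 3.801 m²·K/W
L = ΔR × k = 3.801 × 0.0386 = 0.1467 m

0.147 m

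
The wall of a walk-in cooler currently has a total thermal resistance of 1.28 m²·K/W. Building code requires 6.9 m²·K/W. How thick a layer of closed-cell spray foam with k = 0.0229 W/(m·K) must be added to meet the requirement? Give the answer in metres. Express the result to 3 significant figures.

0.129 m

ΔR = 6.9 − 1.28 = 5.62 m²·K/W
L = ΔR × k = 5.62 × 0.0229 = 0.1287 m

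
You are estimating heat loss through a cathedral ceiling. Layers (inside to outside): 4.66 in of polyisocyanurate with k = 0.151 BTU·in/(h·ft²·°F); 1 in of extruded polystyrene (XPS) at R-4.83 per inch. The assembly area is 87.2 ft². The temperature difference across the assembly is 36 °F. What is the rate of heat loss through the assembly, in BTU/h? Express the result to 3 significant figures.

88.0 BTU/h

4.66/0.151 = 30.86
1 × 4.83 = 4.83
R_total = 30.86 + 4.83 = 35.69 ft²·°F·h/BTU
Q = A·ΔT/R = 87.2 × 36 / 35.69 = 87.96 BTU/h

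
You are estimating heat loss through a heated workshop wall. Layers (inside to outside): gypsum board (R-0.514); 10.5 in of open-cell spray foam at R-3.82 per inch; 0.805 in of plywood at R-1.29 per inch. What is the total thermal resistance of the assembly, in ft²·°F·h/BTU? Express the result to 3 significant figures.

41.7 ft²·°F·h/BTU

10.5 × 3.82 = 40.11
0.805 × 1.29 = 1.038
R_total = 0.514 + 40.11 + 1.038 = 41.66 ft²·°F·h/BTU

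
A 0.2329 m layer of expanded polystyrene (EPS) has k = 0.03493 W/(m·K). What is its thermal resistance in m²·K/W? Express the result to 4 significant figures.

R = L/k = 0.2329/0.03493 = 6.6676 m²·K/W

6.668 m²·K/W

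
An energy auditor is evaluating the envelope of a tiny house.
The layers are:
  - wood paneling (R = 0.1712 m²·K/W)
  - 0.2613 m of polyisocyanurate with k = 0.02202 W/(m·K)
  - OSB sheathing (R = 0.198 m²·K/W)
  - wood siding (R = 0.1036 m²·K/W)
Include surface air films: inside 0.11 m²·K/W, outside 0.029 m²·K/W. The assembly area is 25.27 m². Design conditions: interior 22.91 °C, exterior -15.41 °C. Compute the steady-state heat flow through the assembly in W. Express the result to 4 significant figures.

0.2613/0.02202 = 11.866
R_total = 0.11 + 0.1712 + 11.866 + 0.198 + 0.1036 + 0.029 = 12.478 m²·K/W
Q = A·ΔT/R = 25.27 × (22.91 − (-15.41)) / 12.478 = 77.603 W

77.60 W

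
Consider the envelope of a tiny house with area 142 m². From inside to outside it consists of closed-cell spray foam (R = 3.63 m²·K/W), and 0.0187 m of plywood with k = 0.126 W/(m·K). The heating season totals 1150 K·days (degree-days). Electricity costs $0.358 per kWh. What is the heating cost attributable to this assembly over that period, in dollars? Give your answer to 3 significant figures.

0.0187/0.126 = 0.1484
R_total = 3.63 + 0.1484 = 3.778 m²·K/W
E = A × HDD × 24 / R / 1000 = 142 × 1150 × 24 / 3.778 / 1000 = 1037 kWh
Cost = 1037 × 0.358 = $371.3

371 dollars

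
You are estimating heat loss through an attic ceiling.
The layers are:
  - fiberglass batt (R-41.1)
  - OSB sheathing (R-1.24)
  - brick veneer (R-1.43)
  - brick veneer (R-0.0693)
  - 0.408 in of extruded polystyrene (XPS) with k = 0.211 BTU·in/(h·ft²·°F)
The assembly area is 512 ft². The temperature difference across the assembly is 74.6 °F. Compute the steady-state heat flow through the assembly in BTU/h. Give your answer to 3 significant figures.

0.408/0.211 = 1.934
R_total = 41.1 + 1.24 + 1.43 + 0.0693 + 1.934 = 45.77 ft²·°F·h/BTU
Q = A·ΔT/R = 512 × 74.6 / 45.77 = 834.4 BTU/h

834 BTU/h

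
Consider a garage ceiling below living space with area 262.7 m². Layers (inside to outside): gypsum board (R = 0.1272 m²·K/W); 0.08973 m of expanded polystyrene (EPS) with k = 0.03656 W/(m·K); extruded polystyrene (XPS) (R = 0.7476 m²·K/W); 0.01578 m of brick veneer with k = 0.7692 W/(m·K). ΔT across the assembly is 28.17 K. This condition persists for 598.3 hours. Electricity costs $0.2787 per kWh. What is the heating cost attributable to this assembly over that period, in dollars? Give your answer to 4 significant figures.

0.08973/0.03656 = 2.4543
0.01578/0.7692 = 0.020515
R_total = 0.1272 + 2.4543 + 0.7476 + 0.020515 = 3.3496 m²·K/W
Q = 262.7 × 28.17 / 3.3496 = 2209.3 W
E = 2209.3 W × 598.3 h / 1000 = 1321.8 kWh
Cost = 1321.8 × 0.2787 = $368.39

368.4 dollars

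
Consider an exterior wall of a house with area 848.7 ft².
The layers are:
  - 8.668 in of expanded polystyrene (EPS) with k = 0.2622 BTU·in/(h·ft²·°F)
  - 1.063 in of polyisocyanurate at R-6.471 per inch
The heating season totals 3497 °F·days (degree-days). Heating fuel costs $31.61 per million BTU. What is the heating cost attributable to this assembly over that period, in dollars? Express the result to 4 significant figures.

8.668/0.2622 = 33.059
1.063 × 6.471 = 6.8787
R_total = 33.059 + 6.8787 = 39.937 ft²·°F·h/BTU
E = A × HDD × 24 / R = 848.7 × 3497 × 24 / 39.937 = 1783500 BTU
Cost = 1783500/10⁶ × 31.61 = $56.377

56.38 dollars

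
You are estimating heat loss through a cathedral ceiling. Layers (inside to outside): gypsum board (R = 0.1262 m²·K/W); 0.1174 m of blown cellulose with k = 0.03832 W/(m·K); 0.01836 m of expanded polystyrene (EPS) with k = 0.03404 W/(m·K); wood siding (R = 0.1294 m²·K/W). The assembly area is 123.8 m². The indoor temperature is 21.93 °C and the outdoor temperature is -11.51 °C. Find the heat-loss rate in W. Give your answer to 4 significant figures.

1073 W

0.1174/0.03832 = 3.0637
0.01836/0.03404 = 0.53937
R_total = 0.1262 + 3.0637 + 0.53937 + 0.1294 = 3.8586 m²·K/W
Q = A·ΔT/R = 123.8 × (21.93 − (-11.51)) / 3.8586 = 1072.9 W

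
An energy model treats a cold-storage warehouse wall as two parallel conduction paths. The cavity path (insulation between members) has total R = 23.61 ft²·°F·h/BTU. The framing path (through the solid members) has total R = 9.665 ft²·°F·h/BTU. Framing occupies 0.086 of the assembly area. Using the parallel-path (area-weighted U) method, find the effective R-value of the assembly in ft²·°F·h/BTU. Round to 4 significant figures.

U_eff = 0.914/23.61 + 0.086/9.665 = 0.038712 + 0.0088981 = 0.04761
R_eff = 1/U_eff = 21.004 ft²·°F·h/BTU

21.00 ft²·°F·h/BTU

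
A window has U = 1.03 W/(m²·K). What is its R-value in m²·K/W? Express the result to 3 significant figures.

R = 1/U = 1/1.03 = 0.9709

0.971 m²·K/W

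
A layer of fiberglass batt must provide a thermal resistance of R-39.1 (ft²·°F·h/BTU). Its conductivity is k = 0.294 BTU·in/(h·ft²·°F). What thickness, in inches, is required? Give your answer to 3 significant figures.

11.5 in

L = R × k = 39.1 × 0.294 = 11.5 in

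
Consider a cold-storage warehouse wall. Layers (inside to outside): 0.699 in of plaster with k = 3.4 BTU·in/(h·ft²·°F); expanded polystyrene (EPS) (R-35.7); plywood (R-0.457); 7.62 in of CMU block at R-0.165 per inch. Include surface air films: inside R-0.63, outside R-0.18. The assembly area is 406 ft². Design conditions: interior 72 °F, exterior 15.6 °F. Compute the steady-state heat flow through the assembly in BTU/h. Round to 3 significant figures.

596 BTU/h

0.699/3.4 = 0.2056
7.62 × 0.165 = 1.257
R_total = 0.63 + 0.2056 + 35.7 + 0.457 + 1.257 + 0.18 = 38.43 ft²·°F·h/BTU
Q = A·ΔT/R = 406 × (72 − 15.6) / 38.43 = 595.8 BTU/h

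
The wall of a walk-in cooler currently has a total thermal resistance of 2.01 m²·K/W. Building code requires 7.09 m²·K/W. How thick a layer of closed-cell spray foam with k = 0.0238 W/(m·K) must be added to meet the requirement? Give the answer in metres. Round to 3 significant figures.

0.121 m

ΔR = 7.09 − 2.01 = 5.08 m²·K/W
L = ΔR × k = 5.08 × 0.0238 = 0.1209 m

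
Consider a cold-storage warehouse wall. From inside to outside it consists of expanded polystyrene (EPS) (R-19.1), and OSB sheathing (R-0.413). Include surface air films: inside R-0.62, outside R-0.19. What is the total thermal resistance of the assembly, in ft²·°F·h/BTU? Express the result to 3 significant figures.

R_total = 0.62 + 19.1 + 0.413 + 0.19 = 20.32 ft²·°F·h/BTU

20.3 ft²·°F·h/BTU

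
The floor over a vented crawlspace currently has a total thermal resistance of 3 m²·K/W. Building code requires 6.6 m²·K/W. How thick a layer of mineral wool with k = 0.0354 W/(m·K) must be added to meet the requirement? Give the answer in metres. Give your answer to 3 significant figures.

ΔR = 6.6 − 3 = 3.6 m²·K/W
L = ΔR × k = 3.6 × 0.0354 = 0.1274 m

0.127 m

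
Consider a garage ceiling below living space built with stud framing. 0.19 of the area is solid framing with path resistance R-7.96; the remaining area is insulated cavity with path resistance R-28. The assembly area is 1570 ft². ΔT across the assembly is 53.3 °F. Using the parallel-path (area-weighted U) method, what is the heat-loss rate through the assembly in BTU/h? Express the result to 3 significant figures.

U_eff = 0.81/28 + 0.19/7.96 = 0.02893 + 0.02387 = 0.0528
R_eff = 1/U_eff = 18.94 ft²·°F·h/BTU
Q = 1570 × 53.3 / 18.94 = 4418 BTU/h

4420 BTU/h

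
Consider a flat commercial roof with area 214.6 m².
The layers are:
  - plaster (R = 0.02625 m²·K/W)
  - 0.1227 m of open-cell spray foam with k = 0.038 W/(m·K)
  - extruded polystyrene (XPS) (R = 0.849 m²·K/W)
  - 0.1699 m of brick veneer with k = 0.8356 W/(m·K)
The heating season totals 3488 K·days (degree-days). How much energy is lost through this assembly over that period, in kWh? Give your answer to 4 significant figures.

0.1227/0.038 = 3.2289
0.1699/0.8356 = 0.20333
R_total = 0.02625 + 3.2289 + 0.849 + 0.20333 = 4.3075 m²·K/W
E = A × HDD × 24 / R / 1000 = 214.6 × 3488 × 24 / 4.3075 / 1000 = 4170.5 kWh

4171 kWh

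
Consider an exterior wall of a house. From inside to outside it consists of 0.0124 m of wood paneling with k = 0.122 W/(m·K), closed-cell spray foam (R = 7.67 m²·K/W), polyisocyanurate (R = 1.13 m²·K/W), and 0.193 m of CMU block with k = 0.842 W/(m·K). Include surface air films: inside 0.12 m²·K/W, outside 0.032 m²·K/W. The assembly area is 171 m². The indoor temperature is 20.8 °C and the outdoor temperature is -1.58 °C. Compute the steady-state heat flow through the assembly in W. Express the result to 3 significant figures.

0.0124/0.122 = 0.1016
0.193/0.842 = 0.2292
R_total = 0.12 + 0.1016 + 7.67 + 1.13 + 0.2292 + 0.032 = 9.283 m²·K/W
Q = A·ΔT/R = 171 × (20.8 − (-1.58)) / 9.283 = 412.3 W

412 W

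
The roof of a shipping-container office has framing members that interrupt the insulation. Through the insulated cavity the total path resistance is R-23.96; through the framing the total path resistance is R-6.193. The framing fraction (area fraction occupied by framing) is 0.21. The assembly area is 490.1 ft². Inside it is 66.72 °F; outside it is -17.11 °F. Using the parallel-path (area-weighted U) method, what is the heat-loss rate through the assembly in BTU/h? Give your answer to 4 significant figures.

U_eff = 0.79/23.96 + 0.21/6.193 = 0.032972 + 0.033909 = 0.066881
R_eff = 1/U_eff = 14.952 ft²·°F·h/BTU
Q = 490.1 × (66.72 − (-17.11)) / 14.952 = 2747.8 BTU/h

2748 BTU/h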